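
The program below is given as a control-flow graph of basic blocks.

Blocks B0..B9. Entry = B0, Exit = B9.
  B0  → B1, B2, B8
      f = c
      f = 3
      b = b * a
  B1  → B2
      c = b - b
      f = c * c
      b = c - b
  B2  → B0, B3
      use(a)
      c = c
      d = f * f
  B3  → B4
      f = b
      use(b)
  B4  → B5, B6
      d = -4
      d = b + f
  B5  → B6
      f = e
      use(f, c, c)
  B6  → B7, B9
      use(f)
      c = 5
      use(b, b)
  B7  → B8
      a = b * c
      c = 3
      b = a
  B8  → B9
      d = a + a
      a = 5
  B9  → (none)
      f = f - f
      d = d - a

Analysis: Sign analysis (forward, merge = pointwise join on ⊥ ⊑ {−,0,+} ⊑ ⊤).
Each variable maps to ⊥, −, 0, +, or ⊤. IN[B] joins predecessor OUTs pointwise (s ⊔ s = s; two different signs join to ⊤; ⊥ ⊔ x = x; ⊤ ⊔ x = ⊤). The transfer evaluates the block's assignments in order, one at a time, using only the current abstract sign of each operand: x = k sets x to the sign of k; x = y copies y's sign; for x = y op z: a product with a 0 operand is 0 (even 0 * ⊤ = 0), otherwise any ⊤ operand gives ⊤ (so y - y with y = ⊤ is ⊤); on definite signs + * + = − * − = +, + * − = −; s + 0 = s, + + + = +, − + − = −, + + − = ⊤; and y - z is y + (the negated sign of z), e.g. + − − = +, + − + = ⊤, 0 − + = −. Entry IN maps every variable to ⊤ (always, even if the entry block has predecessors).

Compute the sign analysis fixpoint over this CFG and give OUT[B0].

Fixpoint table:
  B0: | IN=(all ⊤) | OUT={f:+; rest ⊤}
  B1: | IN={f:+; rest ⊤} | OUT=(all ⊤)
  B2: | IN=(all ⊤) | OUT=(all ⊤)
  B3: | IN=(all ⊤) | OUT=(all ⊤)
  B4: | IN=(all ⊤) | OUT=(all ⊤)
  B5: | IN=(all ⊤) | OUT=(all ⊤)
  B6: | IN=(all ⊤) | OUT={c:+; rest ⊤}
  B7: | IN={c:+; rest ⊤} | OUT={c:+; rest ⊤}
  B8: | IN=(all ⊤) | OUT={a:+; rest ⊤}
  B9: | IN=(all ⊤) | OUT=(all ⊤)

Merge at B0 (entry node, so the boundary value (all ⊤) is joined with the incoming edge(s)): IN[B0] = (all ⊤) ⊔ OUT[B2] = {a: ⊤, b: ⊤, c: ⊤, d: ⊤, e: ⊤, f: ⊤}
Applying B0's transfer function to that IN value gives OUT[B0] (row B0 above).

Answer: {a: ⊤, b: ⊤, c: ⊤, d: ⊤, e: ⊤, f: +}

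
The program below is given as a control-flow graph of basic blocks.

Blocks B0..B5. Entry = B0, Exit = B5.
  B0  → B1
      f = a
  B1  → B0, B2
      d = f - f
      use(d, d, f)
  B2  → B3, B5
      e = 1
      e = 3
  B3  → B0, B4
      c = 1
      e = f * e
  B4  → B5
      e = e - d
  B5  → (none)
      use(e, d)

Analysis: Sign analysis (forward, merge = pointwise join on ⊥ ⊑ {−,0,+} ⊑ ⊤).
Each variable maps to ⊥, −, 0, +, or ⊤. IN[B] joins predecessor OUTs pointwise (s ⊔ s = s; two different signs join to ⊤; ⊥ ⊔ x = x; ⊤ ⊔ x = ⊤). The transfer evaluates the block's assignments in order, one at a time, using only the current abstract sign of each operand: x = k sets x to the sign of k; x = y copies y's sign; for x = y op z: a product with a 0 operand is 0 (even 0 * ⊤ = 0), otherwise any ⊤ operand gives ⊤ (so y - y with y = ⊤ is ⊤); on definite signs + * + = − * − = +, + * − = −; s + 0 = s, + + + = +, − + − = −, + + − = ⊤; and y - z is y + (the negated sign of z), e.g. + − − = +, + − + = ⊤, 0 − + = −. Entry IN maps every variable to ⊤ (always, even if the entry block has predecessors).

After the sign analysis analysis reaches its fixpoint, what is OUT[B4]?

Answer: {a: ⊤, b: ⊤, c: +, d: ⊤, e: ⊤, f: ⊤}

Derivation:
Fixpoint table:
  B0:  IN=(all ⊤)  OUT=(all ⊤)
  B1:  IN=(all ⊤)  OUT=(all ⊤)
  B2:  IN=(all ⊤)  OUT={e:+; rest ⊤}
  B3:  IN={e:+; rest ⊤}  OUT={c:+; rest ⊤}
  B4:  IN={c:+; rest ⊤}  OUT={c:+; rest ⊤}
  B5:  IN=(all ⊤)  OUT=(all ⊤)

Merge at B4: IN[B4] = OUT[B3] = {a: ⊤, b: ⊤, c: +, d: ⊤, e: ⊤, f: ⊤}
Applying B4's transfer function to that IN value gives OUT[B4] (row B4 above).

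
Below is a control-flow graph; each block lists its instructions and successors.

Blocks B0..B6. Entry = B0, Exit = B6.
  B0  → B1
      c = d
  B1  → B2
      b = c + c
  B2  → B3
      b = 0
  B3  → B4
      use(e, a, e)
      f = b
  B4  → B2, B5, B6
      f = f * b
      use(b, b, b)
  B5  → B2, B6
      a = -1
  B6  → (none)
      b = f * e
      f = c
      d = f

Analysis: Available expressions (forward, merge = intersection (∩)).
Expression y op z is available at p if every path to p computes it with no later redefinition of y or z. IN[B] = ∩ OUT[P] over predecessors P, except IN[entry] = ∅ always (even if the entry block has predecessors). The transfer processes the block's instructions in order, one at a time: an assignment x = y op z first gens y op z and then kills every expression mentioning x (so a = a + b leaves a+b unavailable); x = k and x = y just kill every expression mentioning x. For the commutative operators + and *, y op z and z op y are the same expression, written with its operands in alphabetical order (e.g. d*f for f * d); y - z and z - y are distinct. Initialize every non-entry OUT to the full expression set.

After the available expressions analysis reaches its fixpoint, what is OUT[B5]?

Answer: {c+c}

Working:
Fixpoint table:
  B0: | IN={} | OUT={}
  B1: | IN={} | OUT={c+c}
  B2: | IN={c+c} | OUT={c+c}
  B3: | IN={c+c} | OUT={c+c}
  B4: | IN={c+c} | OUT={c+c}
  B5: | IN={c+c} | OUT={c+c}
  B6: | IN={c+c} | OUT={c+c}

Merge at B5: IN[B5] = OUT[B4] = {c+c}
Applying B5's transfer function to that IN value gives OUT[B5] (row B5 above).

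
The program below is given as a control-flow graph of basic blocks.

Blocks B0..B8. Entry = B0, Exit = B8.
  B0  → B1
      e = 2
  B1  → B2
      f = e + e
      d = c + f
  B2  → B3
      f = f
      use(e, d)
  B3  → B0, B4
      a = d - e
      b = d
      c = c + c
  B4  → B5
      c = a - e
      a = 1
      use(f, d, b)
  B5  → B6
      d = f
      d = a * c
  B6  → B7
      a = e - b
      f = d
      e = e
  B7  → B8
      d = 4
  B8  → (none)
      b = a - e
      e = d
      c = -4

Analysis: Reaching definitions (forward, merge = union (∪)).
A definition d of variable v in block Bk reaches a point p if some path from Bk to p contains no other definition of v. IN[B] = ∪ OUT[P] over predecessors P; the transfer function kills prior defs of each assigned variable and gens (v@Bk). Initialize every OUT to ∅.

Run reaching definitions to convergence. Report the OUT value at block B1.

Fixpoint table:
  B0:  IN={a@B3, b@B3, c@B3, d@B1, e@B0, f@B2}  OUT={a@B3, b@B3, c@B3, d@B1, e@B0, f@B2}
  B1:  IN={a@B3, b@B3, c@B3, d@B1, e@B0, f@B2}  OUT={a@B3, b@B3, c@B3, d@B1, e@B0, f@B1}
  B2:  IN={a@B3, b@B3, c@B3, d@B1, e@B0, f@B1}  OUT={a@B3, b@B3, c@B3, d@B1, e@B0, f@B2}
  B3:  IN={a@B3, b@B3, c@B3, d@B1, e@B0, f@B2}  OUT={a@B3, b@B3, c@B3, d@B1, e@B0, f@B2}
  B4:  IN={a@B3, b@B3, c@B3, d@B1, e@B0, f@B2}  OUT={a@B4, b@B3, c@B4, d@B1, e@B0, f@B2}
  B5:  IN={a@B4, b@B3, c@B4, d@B1, e@B0, f@B2}  OUT={a@B4, b@B3, c@B4, d@B5, e@B0, f@B2}
  B6:  IN={a@B4, b@B3, c@B4, d@B5, e@B0, f@B2}  OUT={a@B6, b@B3, c@B4, d@B5, e@B6, f@B6}
  B7:  IN={a@B6, b@B3, c@B4, d@B5, e@B6, f@B6}  OUT={a@B6, b@B3, c@B4, d@B7, e@B6, f@B6}
  B8:  IN={a@B6, b@B3, c@B4, d@B7, e@B6, f@B6}  OUT={a@B6, b@B8, c@B8, d@B7, e@B8, f@B6}

Merge at B1: IN[B1] = OUT[B0] = {a@B3, b@B3, c@B3, d@B1, e@B0, f@B2}
Applying B1's transfer function to that IN value gives OUT[B1] (row B1 above).

Answer: {a@B3, b@B3, c@B3, d@B1, e@B0, f@B1}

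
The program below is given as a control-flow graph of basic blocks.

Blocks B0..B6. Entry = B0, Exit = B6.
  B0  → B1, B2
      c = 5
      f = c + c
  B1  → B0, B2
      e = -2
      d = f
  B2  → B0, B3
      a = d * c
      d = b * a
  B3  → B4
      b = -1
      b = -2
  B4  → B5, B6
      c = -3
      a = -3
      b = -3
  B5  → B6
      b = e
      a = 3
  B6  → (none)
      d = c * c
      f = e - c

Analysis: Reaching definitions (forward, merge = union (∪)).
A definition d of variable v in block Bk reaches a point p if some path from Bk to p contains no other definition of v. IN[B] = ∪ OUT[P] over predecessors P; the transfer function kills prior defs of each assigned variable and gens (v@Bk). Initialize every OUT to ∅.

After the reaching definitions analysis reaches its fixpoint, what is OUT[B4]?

Converged values:
  B0:   IN={a@B2, c@B0, d@B1, d@B2, e@B1, f@B0}   OUT={a@B2, c@B0, d@B1, d@B2, e@B1, f@B0}
  B1:   IN={a@B2, c@B0, d@B1, d@B2, e@B1, f@B0}   OUT={a@B2, c@B0, d@B1, e@B1, f@B0}
  B2:   IN={a@B2, c@B0, d@B1, d@B2, e@B1, f@B0}   OUT={a@B2, c@B0, d@B2, e@B1, f@B0}
  B3:   IN={a@B2, c@B0, d@B2, e@B1, f@B0}   OUT={a@B2, b@B3, c@B0, d@B2, e@B1, f@B0}
  B4:   IN={a@B2, b@B3, c@B0, d@B2, e@B1, f@B0}   OUT={a@B4, b@B4, c@B4, d@B2, e@B1, f@B0}
  B5:   IN={a@B4, b@B4, c@B4, d@B2, e@B1, f@B0}   OUT={a@B5, b@B5, c@B4, d@B2, e@B1, f@B0}
  B6:   IN={a@B4, a@B5, b@B4, b@B5, c@B4, d@B2, e@B1, f@B0}   OUT={a@B4, a@B5, b@B4, b@B5, c@B4, d@B6, e@B1, f@B6}

Merge at B4: IN[B4] = OUT[B3] = {a@B2, b@B3, c@B0, d@B2, e@B1, f@B0}
Applying B4's transfer function to that IN value gives OUT[B4] (row B4 above).

Answer: {a@B4, b@B4, c@B4, d@B2, e@B1, f@B0}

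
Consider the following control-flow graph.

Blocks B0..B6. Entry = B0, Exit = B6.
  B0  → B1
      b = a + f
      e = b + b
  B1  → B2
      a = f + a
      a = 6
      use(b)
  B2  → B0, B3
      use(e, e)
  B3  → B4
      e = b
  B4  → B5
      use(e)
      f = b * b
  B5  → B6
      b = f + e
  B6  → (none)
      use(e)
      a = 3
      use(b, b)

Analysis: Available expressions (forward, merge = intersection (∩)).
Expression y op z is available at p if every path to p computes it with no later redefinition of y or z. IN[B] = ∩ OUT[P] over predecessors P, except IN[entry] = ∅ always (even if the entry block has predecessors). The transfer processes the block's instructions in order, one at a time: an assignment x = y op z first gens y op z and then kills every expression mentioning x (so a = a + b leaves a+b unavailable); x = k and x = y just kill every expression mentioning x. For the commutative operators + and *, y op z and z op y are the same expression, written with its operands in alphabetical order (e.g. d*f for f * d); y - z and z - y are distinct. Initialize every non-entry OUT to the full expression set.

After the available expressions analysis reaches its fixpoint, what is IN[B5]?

Per-block solution:
  B0: | IN={} | OUT={a+f, b+b}
  B1: | IN={a+f, b+b} | OUT={b+b}
  B2: | IN={b+b} | OUT={b+b}
  B3: | IN={b+b} | OUT={b+b}
  B4: | IN={b+b} | OUT={b*b, b+b}
  B5: | IN={b*b, b+b} | OUT={e+f}
  B6: | IN={e+f} | OUT={e+f}

Merge at B5: IN[B5] = OUT[B4] = {b*b, b+b}

Answer: {b*b, b+b}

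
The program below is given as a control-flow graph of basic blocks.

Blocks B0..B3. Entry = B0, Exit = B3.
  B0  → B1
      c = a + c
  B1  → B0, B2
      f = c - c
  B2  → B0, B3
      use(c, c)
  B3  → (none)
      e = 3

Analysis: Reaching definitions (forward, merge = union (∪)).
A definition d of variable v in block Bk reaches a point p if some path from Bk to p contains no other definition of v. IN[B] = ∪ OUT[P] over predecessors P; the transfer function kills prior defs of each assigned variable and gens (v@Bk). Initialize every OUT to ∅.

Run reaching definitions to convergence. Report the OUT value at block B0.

Converged values:
  B0:  IN={c@B0, f@B1}  OUT={c@B0, f@B1}
  B1:  IN={c@B0, f@B1}  OUT={c@B0, f@B1}
  B2:  IN={c@B0, f@B1}  OUT={c@B0, f@B1}
  B3:  IN={c@B0, f@B1}  OUT={c@B0, e@B3, f@B1}

Merge at B0 (entry node, so the boundary value {} is joined with the incoming edge(s)): IN[B0] = {} ⊔ OUT[B1] ⊔ OUT[B2] = {c@B0, f@B1}
Applying B0's transfer function to that IN value gives OUT[B0] (row B0 above).

Answer: {c@B0, f@B1}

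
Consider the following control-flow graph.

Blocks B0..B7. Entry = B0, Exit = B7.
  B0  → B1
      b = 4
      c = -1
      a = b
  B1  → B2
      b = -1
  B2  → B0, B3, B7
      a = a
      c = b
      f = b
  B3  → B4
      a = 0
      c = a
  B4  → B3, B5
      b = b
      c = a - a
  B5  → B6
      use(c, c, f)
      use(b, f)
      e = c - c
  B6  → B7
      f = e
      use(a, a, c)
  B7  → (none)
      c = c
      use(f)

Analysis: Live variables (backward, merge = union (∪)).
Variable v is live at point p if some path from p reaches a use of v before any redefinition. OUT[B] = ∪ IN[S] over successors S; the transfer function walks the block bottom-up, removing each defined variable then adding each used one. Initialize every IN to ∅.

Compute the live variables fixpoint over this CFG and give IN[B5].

Answer: {a, b, c, f}

Working:
Converged values:
  B0:  IN={}  OUT={a}
  B1:  IN={a}  OUT={a, b}
  B2:  IN={a, b}  OUT={b, c, f}
  B3:  IN={b, f}  OUT={a, b, f}
  B4:  IN={a, b, f}  OUT={a, b, c, f}
  B5:  IN={a, b, c, f}  OUT={a, c, e}
  B6:  IN={a, c, e}  OUT={c, f}
  B7:  IN={c, f}  OUT={}

Merge at B5: OUT[B5] = IN[B6] = {a, c, e}
Applying B5's transfer function to that OUT value gives IN[B5] (row B5 above).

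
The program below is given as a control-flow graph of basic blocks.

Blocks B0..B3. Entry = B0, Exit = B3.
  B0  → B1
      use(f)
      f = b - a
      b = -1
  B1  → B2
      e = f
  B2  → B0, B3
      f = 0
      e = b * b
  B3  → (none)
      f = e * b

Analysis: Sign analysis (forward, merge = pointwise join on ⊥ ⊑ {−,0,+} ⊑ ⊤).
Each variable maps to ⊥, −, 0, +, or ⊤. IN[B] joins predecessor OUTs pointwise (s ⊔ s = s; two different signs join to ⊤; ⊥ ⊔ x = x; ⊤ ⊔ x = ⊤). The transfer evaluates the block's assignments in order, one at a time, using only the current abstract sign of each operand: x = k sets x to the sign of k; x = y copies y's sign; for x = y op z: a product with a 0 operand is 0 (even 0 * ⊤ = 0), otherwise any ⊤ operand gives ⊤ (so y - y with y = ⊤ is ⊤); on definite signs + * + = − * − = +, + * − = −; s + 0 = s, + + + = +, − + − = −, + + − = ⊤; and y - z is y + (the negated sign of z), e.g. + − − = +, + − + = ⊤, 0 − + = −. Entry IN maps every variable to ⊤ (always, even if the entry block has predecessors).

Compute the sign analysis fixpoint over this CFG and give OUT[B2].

Converged values:
  B0:   IN=(all ⊤)   OUT={b:-; rest ⊤}
  B1:   IN={b:-; rest ⊤}   OUT={b:-; rest ⊤}
  B2:   IN={b:-; rest ⊤}   OUT={b:-, e:+, f:0; rest ⊤}
  B3:   IN={b:-, e:+, f:0; rest ⊤}   OUT={b:-, e:+, f:-; rest ⊤}

Merge at B2: IN[B2] = OUT[B1] = {a: ⊤, b: -, c: ⊤, d: ⊤, e: ⊤, f: ⊤}
Applying B2's transfer function to that IN value gives OUT[B2] (row B2 above).

Answer: {a: ⊤, b: -, c: ⊤, d: ⊤, e: +, f: 0}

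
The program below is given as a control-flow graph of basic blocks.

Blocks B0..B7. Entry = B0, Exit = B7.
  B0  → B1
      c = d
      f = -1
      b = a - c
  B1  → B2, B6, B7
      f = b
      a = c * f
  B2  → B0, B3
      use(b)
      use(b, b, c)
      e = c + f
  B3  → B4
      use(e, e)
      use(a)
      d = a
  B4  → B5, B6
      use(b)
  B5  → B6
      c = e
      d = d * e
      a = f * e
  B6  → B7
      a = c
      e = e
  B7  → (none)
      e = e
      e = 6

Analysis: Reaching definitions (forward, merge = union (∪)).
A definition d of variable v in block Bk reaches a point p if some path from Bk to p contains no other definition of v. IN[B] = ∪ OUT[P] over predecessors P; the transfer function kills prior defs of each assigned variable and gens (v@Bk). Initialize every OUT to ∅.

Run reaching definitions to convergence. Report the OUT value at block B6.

Per-block solution:
  B0:  IN={a@B1, b@B0, c@B0, e@B2, f@B1}  OUT={a@B1, b@B0, c@B0, e@B2, f@B0}
  B1:  IN={a@B1, b@B0, c@B0, e@B2, f@B0}  OUT={a@B1, b@B0, c@B0, e@B2, f@B1}
  B2:  IN={a@B1, b@B0, c@B0, e@B2, f@B1}  OUT={a@B1, b@B0, c@B0, e@B2, f@B1}
  B3:  IN={a@B1, b@B0, c@B0, e@B2, f@B1}  OUT={a@B1, b@B0, c@B0, d@B3, e@B2, f@B1}
  B4:  IN={a@B1, b@B0, c@B0, d@B3, e@B2, f@B1}  OUT={a@B1, b@B0, c@B0, d@B3, e@B2, f@B1}
  B5:  IN={a@B1, b@B0, c@B0, d@B3, e@B2, f@B1}  OUT={a@B5, b@B0, c@B5, d@B5, e@B2, f@B1}
  B6:  IN={a@B1, a@B5, b@B0, c@B0, c@B5, d@B3, d@B5, e@B2, f@B1}  OUT={a@B6, b@B0, c@B0, c@B5, d@B3, d@B5, e@B6, f@B1}
  B7:  IN={a@B1, a@B6, b@B0, c@B0, c@B5, d@B3, d@B5, e@B2, e@B6, f@B1}  OUT={a@B1, a@B6, b@B0, c@B0, c@B5, d@B3, d@B5, e@B7, f@B1}

Merge at B6: IN[B6] = OUT[B1] ⊔ OUT[B4] ⊔ OUT[B5] = {a@B1, a@B5, b@B0, c@B0, c@B5, d@B3, d@B5, e@B2, f@B1}
Applying B6's transfer function to that IN value gives OUT[B6] (row B6 above).

Answer: {a@B6, b@B0, c@B0, c@B5, d@B3, d@B5, e@B6, f@B1}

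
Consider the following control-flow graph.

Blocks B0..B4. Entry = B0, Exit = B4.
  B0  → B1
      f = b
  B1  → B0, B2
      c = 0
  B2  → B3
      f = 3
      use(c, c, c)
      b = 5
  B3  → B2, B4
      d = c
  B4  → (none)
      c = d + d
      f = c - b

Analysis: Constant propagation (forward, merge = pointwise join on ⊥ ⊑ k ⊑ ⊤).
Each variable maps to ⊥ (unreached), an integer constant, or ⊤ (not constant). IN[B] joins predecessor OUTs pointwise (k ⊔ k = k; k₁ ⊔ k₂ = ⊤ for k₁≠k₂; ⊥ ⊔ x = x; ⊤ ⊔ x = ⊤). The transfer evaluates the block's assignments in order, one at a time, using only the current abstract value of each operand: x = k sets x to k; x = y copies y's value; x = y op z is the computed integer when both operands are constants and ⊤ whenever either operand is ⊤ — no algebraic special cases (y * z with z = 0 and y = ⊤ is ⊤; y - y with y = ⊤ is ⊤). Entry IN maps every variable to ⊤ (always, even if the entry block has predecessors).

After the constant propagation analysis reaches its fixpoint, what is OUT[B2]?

Converged values:
  B0: | IN=(all ⊤) | OUT=(all ⊤)
  B1: | IN=(all ⊤) | OUT={c:0; rest ⊤}
  B2: | IN={c:0; rest ⊤} | OUT={b:5, c:0, f:3; rest ⊤}
  B3: | IN={b:5, c:0, f:3; rest ⊤} | OUT={b:5, c:0, d:0, f:3; rest ⊤}
  B4: | IN={b:5, c:0, d:0, f:3; rest ⊤} | OUT={b:5, c:0, d:0, f:-5; rest ⊤}

Merge at B2: IN[B2] = OUT[B1] ⊔ OUT[B3] = {a: ⊤, b: ⊤, c: 0, d: ⊤, e: ⊤, f: ⊤}
Applying B2's transfer function to that IN value gives OUT[B2] (row B2 above).

Answer: {a: ⊤, b: 5, c: 0, d: ⊤, e: ⊤, f: 3}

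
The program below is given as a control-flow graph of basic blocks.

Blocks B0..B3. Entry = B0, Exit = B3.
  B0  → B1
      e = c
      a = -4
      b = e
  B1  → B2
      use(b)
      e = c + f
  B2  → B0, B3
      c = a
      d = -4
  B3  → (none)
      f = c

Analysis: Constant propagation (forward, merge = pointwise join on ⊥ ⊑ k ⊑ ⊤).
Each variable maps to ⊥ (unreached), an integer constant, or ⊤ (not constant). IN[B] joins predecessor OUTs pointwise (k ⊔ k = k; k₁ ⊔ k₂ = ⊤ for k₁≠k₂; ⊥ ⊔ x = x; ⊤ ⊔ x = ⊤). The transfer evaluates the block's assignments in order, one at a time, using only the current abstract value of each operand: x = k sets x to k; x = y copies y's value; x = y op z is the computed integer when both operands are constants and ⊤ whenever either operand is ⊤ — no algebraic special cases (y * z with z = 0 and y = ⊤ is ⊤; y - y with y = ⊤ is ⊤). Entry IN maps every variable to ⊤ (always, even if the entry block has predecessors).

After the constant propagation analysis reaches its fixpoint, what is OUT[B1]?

Answer: {a: -4, b: ⊤, c: ⊤, d: ⊤, e: ⊤, f: ⊤}

Derivation:
Converged values:
  B0:   IN=(all ⊤)   OUT={a:-4; rest ⊤}
  B1:   IN={a:-4; rest ⊤}   OUT={a:-4; rest ⊤}
  B2:   IN={a:-4; rest ⊤}   OUT={a:-4, c:-4, d:-4; rest ⊤}
  B3:   IN={a:-4, c:-4, d:-4; rest ⊤}   OUT={a:-4, c:-4, d:-4, f:-4; rest ⊤}

Merge at B1: IN[B1] = OUT[B0] = {a: -4, b: ⊤, c: ⊤, d: ⊤, e: ⊤, f: ⊤}
Applying B1's transfer function to that IN value gives OUT[B1] (row B1 above).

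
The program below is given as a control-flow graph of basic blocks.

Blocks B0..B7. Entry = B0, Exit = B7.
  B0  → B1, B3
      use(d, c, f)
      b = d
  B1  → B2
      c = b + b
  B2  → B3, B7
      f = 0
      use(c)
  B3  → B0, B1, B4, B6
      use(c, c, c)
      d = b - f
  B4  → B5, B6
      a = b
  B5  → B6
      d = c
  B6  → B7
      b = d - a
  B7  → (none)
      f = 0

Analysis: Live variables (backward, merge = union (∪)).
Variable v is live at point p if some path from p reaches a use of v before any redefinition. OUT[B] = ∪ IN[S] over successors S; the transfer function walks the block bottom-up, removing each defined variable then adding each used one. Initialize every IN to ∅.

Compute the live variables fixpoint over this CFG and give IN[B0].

Fixpoint table:
  B0:  IN={a, c, d, f}  OUT={a, b, c, f}
  B1:  IN={a, b}  OUT={a, b, c}
  B2:  IN={a, b, c}  OUT={a, b, c, f}
  B3:  IN={a, b, c, f}  OUT={a, b, c, d, f}
  B4:  IN={b, c, d}  OUT={a, c, d}
  B5:  IN={a, c}  OUT={a, d}
  B6:  IN={a, d}  OUT={}
  B7:  IN={}  OUT={}

Merge at B0: OUT[B0] = IN[B1] ⊔ IN[B3] = {a, b, c, f}
Applying B0's transfer function to that OUT value gives IN[B0] (row B0 above).

Answer: {a, c, d, f}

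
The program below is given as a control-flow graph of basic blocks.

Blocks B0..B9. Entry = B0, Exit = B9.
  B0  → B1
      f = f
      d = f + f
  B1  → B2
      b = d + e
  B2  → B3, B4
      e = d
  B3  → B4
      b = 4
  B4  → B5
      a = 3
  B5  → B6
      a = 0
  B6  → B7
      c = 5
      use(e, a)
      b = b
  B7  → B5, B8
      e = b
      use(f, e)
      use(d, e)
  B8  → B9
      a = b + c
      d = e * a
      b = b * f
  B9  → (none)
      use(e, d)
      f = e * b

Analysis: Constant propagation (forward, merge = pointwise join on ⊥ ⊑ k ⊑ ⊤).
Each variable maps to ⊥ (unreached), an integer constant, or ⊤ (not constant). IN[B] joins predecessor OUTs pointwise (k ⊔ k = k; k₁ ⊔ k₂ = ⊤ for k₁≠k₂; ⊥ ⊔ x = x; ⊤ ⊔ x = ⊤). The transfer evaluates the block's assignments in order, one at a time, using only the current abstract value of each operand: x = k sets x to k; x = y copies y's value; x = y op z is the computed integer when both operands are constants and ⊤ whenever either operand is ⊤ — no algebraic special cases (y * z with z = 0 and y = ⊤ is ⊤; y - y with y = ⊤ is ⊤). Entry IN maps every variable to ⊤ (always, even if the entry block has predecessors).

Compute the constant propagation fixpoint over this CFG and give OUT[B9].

Answer: {a: ⊤, b: ⊤, c: 5, d: ⊤, e: ⊤, f: ⊤}

Working:
Per-block solution:
  B0: | IN=(all ⊤) | OUT=(all ⊤)
  B1: | IN=(all ⊤) | OUT=(all ⊤)
  B2: | IN=(all ⊤) | OUT=(all ⊤)
  B3: | IN=(all ⊤) | OUT={b:4; rest ⊤}
  B4: | IN=(all ⊤) | OUT={a:3; rest ⊤}
  B5: | IN=(all ⊤) | OUT={a:0; rest ⊤}
  B6: | IN={a:0; rest ⊤} | OUT={a:0, c:5; rest ⊤}
  B7: | IN={a:0, c:5; rest ⊤} | OUT={a:0, c:5; rest ⊤}
  B8: | IN={a:0, c:5; rest ⊤} | OUT={c:5; rest ⊤}
  B9: | IN={c:5; rest ⊤} | OUT={c:5; rest ⊤}

Merge at B9: IN[B9] = OUT[B8] = {a: ⊤, b: ⊤, c: 5, d: ⊤, e: ⊤, f: ⊤}
Applying B9's transfer function to that IN value gives OUT[B9] (row B9 above).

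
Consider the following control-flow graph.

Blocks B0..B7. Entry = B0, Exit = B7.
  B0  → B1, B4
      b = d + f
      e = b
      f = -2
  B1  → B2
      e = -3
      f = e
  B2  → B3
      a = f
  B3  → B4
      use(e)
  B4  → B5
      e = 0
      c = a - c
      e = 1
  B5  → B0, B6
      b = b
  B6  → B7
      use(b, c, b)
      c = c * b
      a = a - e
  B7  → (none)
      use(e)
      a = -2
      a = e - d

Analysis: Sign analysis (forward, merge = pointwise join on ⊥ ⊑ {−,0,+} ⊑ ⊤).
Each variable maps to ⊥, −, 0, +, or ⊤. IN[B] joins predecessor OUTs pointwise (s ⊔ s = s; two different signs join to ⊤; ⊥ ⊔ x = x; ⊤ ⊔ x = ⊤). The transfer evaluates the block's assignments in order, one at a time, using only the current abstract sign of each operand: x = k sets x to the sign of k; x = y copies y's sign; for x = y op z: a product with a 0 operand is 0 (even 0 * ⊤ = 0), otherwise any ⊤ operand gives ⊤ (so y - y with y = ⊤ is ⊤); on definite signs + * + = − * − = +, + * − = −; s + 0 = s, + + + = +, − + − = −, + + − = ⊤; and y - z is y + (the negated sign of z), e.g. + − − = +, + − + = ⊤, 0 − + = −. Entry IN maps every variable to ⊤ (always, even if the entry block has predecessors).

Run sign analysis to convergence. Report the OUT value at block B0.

Fixpoint table:
  B0: | IN=(all ⊤) | OUT={f:-; rest ⊤}
  B1: | IN={f:-; rest ⊤} | OUT={e:-, f:-; rest ⊤}
  B2: | IN={e:-, f:-; rest ⊤} | OUT={a:-, e:-, f:-; rest ⊤}
  B3: | IN={a:-, e:-, f:-; rest ⊤} | OUT={a:-, e:-, f:-; rest ⊤}
  B4: | IN={f:-; rest ⊤} | OUT={e:+, f:-; rest ⊤}
  B5: | IN={e:+, f:-; rest ⊤} | OUT={e:+, f:-; rest ⊤}
  B6: | IN={e:+, f:-; rest ⊤} | OUT={e:+, f:-; rest ⊤}
  B7: | IN={e:+, f:-; rest ⊤} | OUT={e:+, f:-; rest ⊤}

Merge at B0 (entry node, so the boundary value (all ⊤) is joined with the incoming edge(s)): IN[B0] = (all ⊤) ⊔ OUT[B5] = {a: ⊤, b: ⊤, c: ⊤, d: ⊤, e: ⊤, f: ⊤}
Applying B0's transfer function to that IN value gives OUT[B0] (row B0 above).

Answer: {a: ⊤, b: ⊤, c: ⊤, d: ⊤, e: ⊤, f: -}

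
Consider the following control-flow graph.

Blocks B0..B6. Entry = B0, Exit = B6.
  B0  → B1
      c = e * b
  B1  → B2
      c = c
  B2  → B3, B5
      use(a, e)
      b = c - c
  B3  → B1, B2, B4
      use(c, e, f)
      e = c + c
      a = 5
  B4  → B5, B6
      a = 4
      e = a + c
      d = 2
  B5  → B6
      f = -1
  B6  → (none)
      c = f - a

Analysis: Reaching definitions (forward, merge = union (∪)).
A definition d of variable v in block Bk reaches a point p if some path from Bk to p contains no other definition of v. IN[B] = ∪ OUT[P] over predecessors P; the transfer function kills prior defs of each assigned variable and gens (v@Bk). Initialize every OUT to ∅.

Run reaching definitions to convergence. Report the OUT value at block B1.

Answer: {a@B3, b@B2, c@B1, e@B3}

Trace:
Converged values:
  B0:   IN={}   OUT={c@B0}
  B1:   IN={a@B3, b@B2, c@B0, c@B1, e@B3}   OUT={a@B3, b@B2, c@B1, e@B3}
  B2:   IN={a@B3, b@B2, c@B1, e@B3}   OUT={a@B3, b@B2, c@B1, e@B3}
  B3:   IN={a@B3, b@B2, c@B1, e@B3}   OUT={a@B3, b@B2, c@B1, e@B3}
  B4:   IN={a@B3, b@B2, c@B1, e@B3}   OUT={a@B4, b@B2, c@B1, d@B4, e@B4}
  B5:   IN={a@B3, a@B4, b@B2, c@B1, d@B4, e@B3, e@B4}   OUT={a@B3, a@B4, b@B2, c@B1, d@B4, e@B3, e@B4, f@B5}
  B6:   IN={a@B3, a@B4, b@B2, c@B1, d@B4, e@B3, e@B4, f@B5}   OUT={a@B3, a@B4, b@B2, c@B6, d@B4, e@B3, e@B4, f@B5}

Merge at B1: IN[B1] = OUT[B0] ⊔ OUT[B3] = {a@B3, b@B2, c@B0, c@B1, e@B3}
Applying B1's transfer function to that IN value gives OUT[B1] (row B1 above).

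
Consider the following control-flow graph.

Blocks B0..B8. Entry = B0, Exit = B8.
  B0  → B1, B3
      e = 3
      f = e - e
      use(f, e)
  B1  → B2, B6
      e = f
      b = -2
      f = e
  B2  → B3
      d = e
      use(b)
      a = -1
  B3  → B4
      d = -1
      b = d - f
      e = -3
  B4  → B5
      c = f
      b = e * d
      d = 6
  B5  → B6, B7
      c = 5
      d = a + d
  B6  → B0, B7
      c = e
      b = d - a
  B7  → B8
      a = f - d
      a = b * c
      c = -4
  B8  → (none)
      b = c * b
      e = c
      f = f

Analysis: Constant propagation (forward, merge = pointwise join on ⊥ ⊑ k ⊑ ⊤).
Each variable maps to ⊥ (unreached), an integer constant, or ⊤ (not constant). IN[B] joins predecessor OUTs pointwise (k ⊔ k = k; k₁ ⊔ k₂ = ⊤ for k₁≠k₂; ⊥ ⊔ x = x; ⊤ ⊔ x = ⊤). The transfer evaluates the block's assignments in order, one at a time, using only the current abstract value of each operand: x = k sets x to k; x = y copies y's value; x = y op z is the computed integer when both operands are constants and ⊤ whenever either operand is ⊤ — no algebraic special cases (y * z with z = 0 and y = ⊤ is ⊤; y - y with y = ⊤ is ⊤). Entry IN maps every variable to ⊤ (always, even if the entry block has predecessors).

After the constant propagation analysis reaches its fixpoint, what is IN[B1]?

Converged values:
  B0: | IN=(all ⊤) | OUT={e:3, f:0; rest ⊤}
  B1: | IN={e:3, f:0; rest ⊤} | OUT={b:-2, e:0, f:0; rest ⊤}
  B2: | IN={b:-2, e:0, f:0; rest ⊤} | OUT={a:-1, b:-2, d:0, e:0, f:0; rest ⊤}
  B3: | IN={f:0; rest ⊤} | OUT={b:-1, d:-1, e:-3, f:0; rest ⊤}
  B4: | IN={b:-1, d:-1, e:-3, f:0; rest ⊤} | OUT={b:3, c:0, d:6, e:-3, f:0; rest ⊤}
  B5: | IN={b:3, c:0, d:6, e:-3, f:0; rest ⊤} | OUT={b:3, c:5, e:-3, f:0; rest ⊤}
  B6: | IN={f:0; rest ⊤} | OUT={f:0; rest ⊤}
  B7: | IN={f:0; rest ⊤} | OUT={c:-4, f:0; rest ⊤}
  B8: | IN={c:-4, f:0; rest ⊤} | OUT={c:-4, e:-4, f:0; rest ⊤}

Merge at B1: IN[B1] = OUT[B0] = {a: ⊤, b: ⊤, c: ⊤, d: ⊤, e: 3, f: 0}

Answer: {a: ⊤, b: ⊤, c: ⊤, d: ⊤, e: 3, f: 0}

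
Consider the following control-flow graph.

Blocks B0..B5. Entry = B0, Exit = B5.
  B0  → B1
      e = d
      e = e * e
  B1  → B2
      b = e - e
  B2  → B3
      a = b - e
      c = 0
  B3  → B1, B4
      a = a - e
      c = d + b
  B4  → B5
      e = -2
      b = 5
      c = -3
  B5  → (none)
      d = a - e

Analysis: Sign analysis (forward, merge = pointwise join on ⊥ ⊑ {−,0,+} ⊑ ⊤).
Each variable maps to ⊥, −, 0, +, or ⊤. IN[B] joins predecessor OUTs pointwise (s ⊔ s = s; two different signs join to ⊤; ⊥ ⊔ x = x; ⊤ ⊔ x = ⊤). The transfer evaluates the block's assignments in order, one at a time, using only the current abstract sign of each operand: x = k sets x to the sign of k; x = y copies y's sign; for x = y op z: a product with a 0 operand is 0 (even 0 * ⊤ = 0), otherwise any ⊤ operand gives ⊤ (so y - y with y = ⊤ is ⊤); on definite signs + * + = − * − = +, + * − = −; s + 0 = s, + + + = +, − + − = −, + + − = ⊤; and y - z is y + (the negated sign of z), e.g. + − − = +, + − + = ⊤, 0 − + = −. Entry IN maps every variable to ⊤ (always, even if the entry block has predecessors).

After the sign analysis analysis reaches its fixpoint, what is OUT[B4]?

Answer: {a: ⊤, b: +, c: -, d: ⊤, e: -, f: ⊤}

Derivation:
Converged values:
  B0:   IN=(all ⊤)   OUT=(all ⊤)
  B1:   IN=(all ⊤)   OUT=(all ⊤)
  B2:   IN=(all ⊤)   OUT={c:0; rest ⊤}
  B3:   IN={c:0; rest ⊤}   OUT=(all ⊤)
  B4:   IN=(all ⊤)   OUT={b:+, c:-, e:-; rest ⊤}
  B5:   IN={b:+, c:-, e:-; rest ⊤}   OUT={b:+, c:-, e:-; rest ⊤}

Merge at B4: IN[B4] = OUT[B3] = {a: ⊤, b: ⊤, c: ⊤, d: ⊤, e: ⊤, f: ⊤}
Applying B4's transfer function to that IN value gives OUT[B4] (row B4 above).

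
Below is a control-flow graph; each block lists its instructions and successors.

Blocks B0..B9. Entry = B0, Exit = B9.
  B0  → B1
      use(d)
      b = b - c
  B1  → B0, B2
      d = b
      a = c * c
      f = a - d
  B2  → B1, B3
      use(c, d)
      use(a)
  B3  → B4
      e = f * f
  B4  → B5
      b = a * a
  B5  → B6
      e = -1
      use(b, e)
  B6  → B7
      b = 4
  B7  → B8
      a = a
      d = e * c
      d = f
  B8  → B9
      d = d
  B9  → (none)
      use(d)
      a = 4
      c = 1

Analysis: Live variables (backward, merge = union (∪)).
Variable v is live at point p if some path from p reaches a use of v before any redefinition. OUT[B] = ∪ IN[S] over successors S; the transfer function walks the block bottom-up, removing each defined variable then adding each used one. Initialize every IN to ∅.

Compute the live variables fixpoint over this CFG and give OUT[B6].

Answer: {a, c, e, f}

Working:
Converged values:
  B0:   IN={b, c, d}   OUT={b, c}
  B1:   IN={b, c}   OUT={a, b, c, d, f}
  B2:   IN={a, b, c, d, f}   OUT={a, b, c, f}
  B3:   IN={a, c, f}   OUT={a, c, f}
  B4:   IN={a, c, f}   OUT={a, b, c, f}
  B5:   IN={a, b, c, f}   OUT={a, c, e, f}
  B6:   IN={a, c, e, f}   OUT={a, c, e, f}
  B7:   IN={a, c, e, f}   OUT={d}
  B8:   IN={d}   OUT={d}
  B9:   IN={d}   OUT={}

Merge at B6: OUT[B6] = IN[B7] = {a, c, e, f}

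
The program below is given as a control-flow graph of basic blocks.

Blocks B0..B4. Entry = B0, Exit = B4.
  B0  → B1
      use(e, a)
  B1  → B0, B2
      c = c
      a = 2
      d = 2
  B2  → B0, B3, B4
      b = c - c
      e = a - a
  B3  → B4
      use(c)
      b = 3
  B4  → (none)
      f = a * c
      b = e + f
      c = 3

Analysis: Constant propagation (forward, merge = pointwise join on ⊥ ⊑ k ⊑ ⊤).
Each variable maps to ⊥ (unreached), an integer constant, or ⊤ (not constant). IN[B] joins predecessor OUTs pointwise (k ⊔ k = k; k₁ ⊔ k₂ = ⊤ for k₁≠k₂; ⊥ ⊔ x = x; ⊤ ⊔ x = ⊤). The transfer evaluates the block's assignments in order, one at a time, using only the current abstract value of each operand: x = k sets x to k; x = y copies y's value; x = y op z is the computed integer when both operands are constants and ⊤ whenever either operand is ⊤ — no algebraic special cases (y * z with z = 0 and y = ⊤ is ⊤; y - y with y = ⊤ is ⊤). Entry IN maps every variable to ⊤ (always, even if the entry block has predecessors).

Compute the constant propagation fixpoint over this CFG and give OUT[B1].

Fixpoint table:
  B0:  IN=(all ⊤)  OUT=(all ⊤)
  B1:  IN=(all ⊤)  OUT={a:2, d:2; rest ⊤}
  B2:  IN={a:2, d:2; rest ⊤}  OUT={a:2, d:2, e:0; rest ⊤}
  B3:  IN={a:2, d:2, e:0; rest ⊤}  OUT={a:2, b:3, d:2, e:0; rest ⊤}
  B4:  IN={a:2, d:2, e:0; rest ⊤}  OUT={a:2, c:3, d:2, e:0; rest ⊤}

Merge at B1: IN[B1] = OUT[B0] = {a: ⊤, b: ⊤, c: ⊤, d: ⊤, e: ⊤, f: ⊤}
Applying B1's transfer function to that IN value gives OUT[B1] (row B1 above).

Answer: {a: 2, b: ⊤, c: ⊤, d: 2, e: ⊤, f: ⊤}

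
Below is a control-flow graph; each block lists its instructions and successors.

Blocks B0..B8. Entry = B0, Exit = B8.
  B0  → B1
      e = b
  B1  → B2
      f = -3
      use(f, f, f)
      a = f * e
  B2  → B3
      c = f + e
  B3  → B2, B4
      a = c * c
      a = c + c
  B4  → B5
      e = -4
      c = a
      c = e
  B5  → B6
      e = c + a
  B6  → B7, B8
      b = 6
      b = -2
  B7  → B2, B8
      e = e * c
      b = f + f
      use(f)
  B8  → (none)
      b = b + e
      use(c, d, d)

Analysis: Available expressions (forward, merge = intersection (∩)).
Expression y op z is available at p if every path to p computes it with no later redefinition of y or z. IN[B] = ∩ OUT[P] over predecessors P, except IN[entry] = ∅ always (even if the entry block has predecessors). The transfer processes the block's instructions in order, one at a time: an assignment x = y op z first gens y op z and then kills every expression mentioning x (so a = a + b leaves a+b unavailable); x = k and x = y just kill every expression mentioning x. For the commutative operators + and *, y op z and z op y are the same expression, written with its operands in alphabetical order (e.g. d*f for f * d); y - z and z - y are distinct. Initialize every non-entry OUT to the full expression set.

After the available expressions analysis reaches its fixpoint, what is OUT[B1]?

Converged values:
  B0: | IN={} | OUT={}
  B1: | IN={} | OUT={e*f}
  B2: | IN={} | OUT={e+f}
  B3: | IN={e+f} | OUT={c*c, c+c, e+f}
  B4: | IN={c*c, c+c, e+f} | OUT={}
  B5: | IN={} | OUT={a+c}
  B6: | IN={a+c} | OUT={a+c}
  B7: | IN={a+c} | OUT={a+c, f+f}
  B8: | IN={a+c} | OUT={a+c}

Merge at B1: IN[B1] = OUT[B0] = {}
Applying B1's transfer function to that IN value gives OUT[B1] (row B1 above).

Answer: {e*f}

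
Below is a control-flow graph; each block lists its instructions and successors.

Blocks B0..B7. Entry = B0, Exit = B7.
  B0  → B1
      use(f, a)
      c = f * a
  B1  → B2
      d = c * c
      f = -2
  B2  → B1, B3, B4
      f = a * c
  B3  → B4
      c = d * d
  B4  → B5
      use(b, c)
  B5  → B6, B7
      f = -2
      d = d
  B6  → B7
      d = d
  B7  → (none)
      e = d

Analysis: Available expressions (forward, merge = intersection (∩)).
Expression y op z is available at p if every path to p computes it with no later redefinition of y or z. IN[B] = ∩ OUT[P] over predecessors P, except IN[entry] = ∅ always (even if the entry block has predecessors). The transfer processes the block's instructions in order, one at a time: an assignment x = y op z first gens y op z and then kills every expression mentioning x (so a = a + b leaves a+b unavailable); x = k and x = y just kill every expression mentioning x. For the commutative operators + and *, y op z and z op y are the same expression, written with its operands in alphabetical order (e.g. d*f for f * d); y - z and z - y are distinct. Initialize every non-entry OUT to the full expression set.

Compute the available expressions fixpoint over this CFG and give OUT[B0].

Converged values:
  B0: | IN={} | OUT={a*f}
  B1: | IN={} | OUT={c*c}
  B2: | IN={c*c} | OUT={a*c, c*c}
  B3: | IN={a*c, c*c} | OUT={d*d}
  B4: | IN={} | OUT={}
  B5: | IN={} | OUT={}
  B6: | IN={} | OUT={}
  B7: | IN={} | OUT={}

B0 is the boundary node: IN[B0] = {}
Applying B0's transfer function to that IN value gives OUT[B0] (row B0 above).

Answer: {a*f}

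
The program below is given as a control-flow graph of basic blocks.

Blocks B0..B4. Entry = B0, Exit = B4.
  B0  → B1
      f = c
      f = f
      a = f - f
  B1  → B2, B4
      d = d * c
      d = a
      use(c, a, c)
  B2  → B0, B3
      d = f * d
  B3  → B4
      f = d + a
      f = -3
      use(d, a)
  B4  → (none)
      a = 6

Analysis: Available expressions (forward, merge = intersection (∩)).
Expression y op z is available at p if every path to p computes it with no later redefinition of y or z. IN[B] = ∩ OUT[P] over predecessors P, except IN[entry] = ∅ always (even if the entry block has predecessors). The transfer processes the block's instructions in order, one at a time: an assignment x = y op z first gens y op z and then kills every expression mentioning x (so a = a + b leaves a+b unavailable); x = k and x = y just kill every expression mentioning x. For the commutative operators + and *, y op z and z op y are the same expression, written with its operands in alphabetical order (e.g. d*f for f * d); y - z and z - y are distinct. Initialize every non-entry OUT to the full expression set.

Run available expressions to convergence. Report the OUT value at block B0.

Converged values:
  B0:  IN={}  OUT={f-f}
  B1:  IN={f-f}  OUT={f-f}
  B2:  IN={f-f}  OUT={f-f}
  B3:  IN={f-f}  OUT={a+d}
  B4:  IN={}  OUT={}

Merge at B0 (entry node, so the boundary value {} is joined with the incoming edge(s)): IN[B0] = {} ∩ OUT[B2] = {}
Applying B0's transfer function to that IN value gives OUT[B0] (row B0 above).

Answer: {f-f}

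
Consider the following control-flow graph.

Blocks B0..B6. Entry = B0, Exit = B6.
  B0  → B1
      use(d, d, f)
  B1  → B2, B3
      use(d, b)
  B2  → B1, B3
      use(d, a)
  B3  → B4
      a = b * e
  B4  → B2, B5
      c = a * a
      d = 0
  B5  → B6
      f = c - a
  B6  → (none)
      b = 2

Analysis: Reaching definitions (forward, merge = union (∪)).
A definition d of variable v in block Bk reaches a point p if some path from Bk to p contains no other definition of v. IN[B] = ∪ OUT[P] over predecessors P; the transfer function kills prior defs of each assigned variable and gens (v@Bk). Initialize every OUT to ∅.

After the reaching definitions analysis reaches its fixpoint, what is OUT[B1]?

Converged values:
  B0: | IN={} | OUT={}
  B1: | IN={a@B3, c@B4, d@B4} | OUT={a@B3, c@B4, d@B4}
  B2: | IN={a@B3, c@B4, d@B4} | OUT={a@B3, c@B4, d@B4}
  B3: | IN={a@B3, c@B4, d@B4} | OUT={a@B3, c@B4, d@B4}
  B4: | IN={a@B3, c@B4, d@B4} | OUT={a@B3, c@B4, d@B4}
  B5: | IN={a@B3, c@B4, d@B4} | OUT={a@B3, c@B4, d@B4, f@B5}
  B6: | IN={a@B3, c@B4, d@B4, f@B5} | OUT={a@B3, b@B6, c@B4, d@B4, f@B5}

Merge at B1: IN[B1] = OUT[B0] ⊔ OUT[B2] = {a@B3, c@B4, d@B4}
Applying B1's transfer function to that IN value gives OUT[B1] (row B1 above).

Answer: {a@B3, c@B4, d@B4}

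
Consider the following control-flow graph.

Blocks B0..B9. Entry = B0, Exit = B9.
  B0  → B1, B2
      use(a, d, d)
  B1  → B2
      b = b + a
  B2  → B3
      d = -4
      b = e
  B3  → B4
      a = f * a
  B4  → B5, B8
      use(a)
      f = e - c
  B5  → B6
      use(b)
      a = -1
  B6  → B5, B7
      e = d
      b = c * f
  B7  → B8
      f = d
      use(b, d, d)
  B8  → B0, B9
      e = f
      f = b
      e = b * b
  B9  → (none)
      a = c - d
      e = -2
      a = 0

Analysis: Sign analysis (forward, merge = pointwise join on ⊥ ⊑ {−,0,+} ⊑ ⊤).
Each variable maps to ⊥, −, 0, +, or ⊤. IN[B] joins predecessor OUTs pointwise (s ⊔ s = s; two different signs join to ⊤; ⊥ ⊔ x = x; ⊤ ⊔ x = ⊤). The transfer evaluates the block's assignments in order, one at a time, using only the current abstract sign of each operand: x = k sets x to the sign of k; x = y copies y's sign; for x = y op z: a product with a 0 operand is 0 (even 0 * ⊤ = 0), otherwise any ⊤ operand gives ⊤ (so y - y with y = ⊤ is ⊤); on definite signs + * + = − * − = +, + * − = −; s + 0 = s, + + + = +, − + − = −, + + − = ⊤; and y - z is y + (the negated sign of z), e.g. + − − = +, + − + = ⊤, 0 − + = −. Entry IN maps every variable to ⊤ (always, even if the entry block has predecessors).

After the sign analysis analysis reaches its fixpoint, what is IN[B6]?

Answer: {a: -, b: ⊤, c: ⊤, d: -, e: ⊤, f: ⊤}

Trace:
Fixpoint table:
  B0: | IN=(all ⊤) | OUT=(all ⊤)
  B1: | IN=(all ⊤) | OUT=(all ⊤)
  B2: | IN=(all ⊤) | OUT={d:-; rest ⊤}
  B3: | IN={d:-; rest ⊤} | OUT={d:-; rest ⊤}
  B4: | IN={d:-; rest ⊤} | OUT={d:-; rest ⊤}
  B5: | IN={d:-; rest ⊤} | OUT={a:-, d:-; rest ⊤}
  B6: | IN={a:-, d:-; rest ⊤} | OUT={a:-, d:-, e:-; rest ⊤}
  B7: | IN={a:-, d:-, e:-; rest ⊤} | OUT={a:-, d:-, e:-, f:-; rest ⊤}
  B8: | IN={d:-; rest ⊤} | OUT={d:-; rest ⊤}
  B9: | IN={d:-; rest ⊤} | OUT={a:0, d:-, e:-; rest ⊤}

Merge at B6: IN[B6] = OUT[B5] = {a: -, b: ⊤, c: ⊤, d: -, e: ⊤, f: ⊤}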